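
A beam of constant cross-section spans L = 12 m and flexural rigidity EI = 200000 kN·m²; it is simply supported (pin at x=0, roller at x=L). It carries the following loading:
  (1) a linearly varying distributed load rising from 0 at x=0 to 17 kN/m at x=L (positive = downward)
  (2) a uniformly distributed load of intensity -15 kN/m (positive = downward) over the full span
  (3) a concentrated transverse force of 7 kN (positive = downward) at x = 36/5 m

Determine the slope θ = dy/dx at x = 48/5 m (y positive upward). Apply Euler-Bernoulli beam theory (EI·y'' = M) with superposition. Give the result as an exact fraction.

θ(48/5) = -24123/15625000 rad

Load 1 — triangular load w₀=17 kN/m (0→w₀ over full span):
  θ_1 = -w₀(7L⁴-30L²x²+15x⁴)/(360LEI) = -17·(7·12⁴-30·12²·(48/5)²+15·(48/5)⁴)/(360·12·200000) = 38607/15625000 rad
Load 2 — uniform load w=-15 kN/m over full span:
  θ_2 = -w(L³-6Lx²+4x³)/(24EI) = -(-15)·(12³-6·12·(48/5)²+4·(48/5)³)/(24·200000) = -2673/625000 rad
Load 3 — point force P=7 kN at a=36/5 m (b=L-a=24/5):
  θ_3 = -Pa(2L²-6Lx+3x²+a²)/(6LEI)  [x>a] = -7·(36/5)·(2·12²-6·12·(48/5)+3·(48/5)²+(36/5)²)/(6·12·200000) = 819/3125000 rad
Superposition: θ = Σ θ_i = -24123/15625000 rad ≈ -0.001544 rad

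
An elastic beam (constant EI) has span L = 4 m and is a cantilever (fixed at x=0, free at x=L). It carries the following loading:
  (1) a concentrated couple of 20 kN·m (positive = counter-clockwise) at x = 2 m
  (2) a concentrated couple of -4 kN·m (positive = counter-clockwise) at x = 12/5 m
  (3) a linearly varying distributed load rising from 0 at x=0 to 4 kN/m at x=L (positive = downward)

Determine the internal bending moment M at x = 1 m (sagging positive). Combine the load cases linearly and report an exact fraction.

Load 1 — applied couple M₀=20 kN·m at a=2 m (b=L-a=2):
  M_1 = M₀  [x≤a] = 20 = 20 kN·m
Load 2 — applied couple M₀=-4 kN·m at a=12/5 m (b=L-a=8/5):
  M_2 = M₀  [x≤a] = (-4) = -4 kN·m
Load 3 — triangular load w₀=4 kN/m (0→w₀ over full span):
  M_3 = w₀Lx/2 - w₀L²/3 - w₀x³/(6L) = 4·4·1/2 - 4·4²/3 - 4·1³/(6·4) = -27/2 kN·m
Superposition: M = Σ M_i = 5/2 kN·m ≈ 2.500000 kN·m

M(1) = 5/2 kN·m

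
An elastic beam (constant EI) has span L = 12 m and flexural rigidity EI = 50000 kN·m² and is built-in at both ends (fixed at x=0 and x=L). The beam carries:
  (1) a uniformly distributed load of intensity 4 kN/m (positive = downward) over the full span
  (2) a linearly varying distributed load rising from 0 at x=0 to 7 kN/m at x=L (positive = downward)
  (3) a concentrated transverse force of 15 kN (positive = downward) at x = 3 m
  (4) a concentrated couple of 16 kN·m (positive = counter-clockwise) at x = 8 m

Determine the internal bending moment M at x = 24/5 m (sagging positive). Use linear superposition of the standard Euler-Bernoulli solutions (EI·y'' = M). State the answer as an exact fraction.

Load 1 — uniform load w=4 kN/m over full span:
  M_1 = wLx/2 - wL²/12 - wx²/2 = 4·12·(24/5)/2 - 4·12²/12 - 4·(24/5)²/2 = 528/25 kN·m
Load 2 — triangular load w₀=7 kN/m (0→w₀ over full span):
  M_2 = 3w₀Lx/20 - w₀L²/30 - w₀x³/(6L) = 3·7·12·(24/5)/20 - 7·12²/30 - 7·(24/5)³/(6·12) = 2016/125 kN·m
Load 3 — point force P=15 kN at a=3 m (b=L-a=9):
  M_3 = Pa²(a+3b)(L-x)/L³ - Pa²b/L²  [x>a] = 15·3²·(3+3·9)·(12-(24/5))/12³ - 15·3²·9/12² = 135/16 kN·m
Load 4 — applied couple M₀=16 kN·m at a=8 m (b=L-a=4):
  M_4 = R_Ax - M_A  [x≤a] with R_A=16/9, M_A=16/3 = (16/9)·(24/5) - (16/3) = 16/5 kN·m
Superposition: M = Σ M_i = 97771/2000 kN·m ≈ 48.885500 kN·m

M(24/5) = 97771/2000 kN·m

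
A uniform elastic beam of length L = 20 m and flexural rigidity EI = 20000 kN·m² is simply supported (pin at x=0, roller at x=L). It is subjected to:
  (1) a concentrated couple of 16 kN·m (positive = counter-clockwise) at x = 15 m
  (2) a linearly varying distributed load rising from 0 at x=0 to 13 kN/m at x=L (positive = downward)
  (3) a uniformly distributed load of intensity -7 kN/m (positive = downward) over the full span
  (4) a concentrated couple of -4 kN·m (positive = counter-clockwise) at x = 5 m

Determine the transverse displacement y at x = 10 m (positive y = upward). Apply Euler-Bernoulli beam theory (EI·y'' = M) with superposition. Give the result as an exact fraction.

y(10) = 1/30 m

Load 1 — applied couple M₀=16 kN·m at a=15 m (b=L-a=5):
  y_1 = (M₀x³/(6L)+C₁x)/EI  [x≤a] with C₁=M₀(3b²-L²)/(6L)=-130/3 = (16·10³/(6·20)+(-130/3)·10)/20000 = -3/200 m
Load 2 — triangular load w₀=13 kN/m (0→w₀ over full span):
  y_2 = -w₀x(7L⁴-10L²x²+3x⁴)/(360LEI) = -13·10·(7·20⁴-10·20²·10²+3·10⁴)/(360·20·20000) = -65/96 m
Load 3 — uniform load w=-7 kN/m over full span:
  y_3 = -wx(L³-2Lx²+x³)/(24EI) = -(-7)·10·(20³-2·20·10²+10³)/(24·20000) = 35/48 m
Load 4 — applied couple M₀=-4 kN·m at a=5 m (b=L-a=15):
  y_4 = (M₀x³/(6L)-M₀(x-a)²/2+C₁x)/EI  [x>a] with C₁=M₀(3b²-L²)/(6L)=-55/6 = ((-4)·10³/(6·20)-(-4)·(10-5)²/2+(-55/6)·10)/20000 = -3/800 m
Superposition: y = Σ y_i = 1/30 m ≈ 0.033333 m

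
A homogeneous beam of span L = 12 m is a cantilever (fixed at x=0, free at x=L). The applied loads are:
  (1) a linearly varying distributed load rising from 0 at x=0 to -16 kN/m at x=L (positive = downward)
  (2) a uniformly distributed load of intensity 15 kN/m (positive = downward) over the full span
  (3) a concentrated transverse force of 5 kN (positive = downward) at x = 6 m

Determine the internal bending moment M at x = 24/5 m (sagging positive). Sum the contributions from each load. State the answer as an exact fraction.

Load 1 — triangular load w₀=-16 kN/m (0→w₀ over full span):
  M_1 = w₀Lx/2 - w₀L²/3 - w₀x³/(6L) = (-16)·12·(24/5)/2 - (-16)·12²/3 - (-16)·(24/5)³/(6·12) = 41472/125 kN·m
Load 2 — uniform load w=15 kN/m over full span:
  M_2 = -w(L-x)²/2 = -15·(12-(24/5))²/2 = -1944/5 kN·m
Load 3 — point force P=5 kN at a=6 m (b=L-a=6):
  M_3 = -P(a-x)  [x≤a] = -5·(6-(24/5)) = -6 kN·m
Superposition: M = Σ M_i = -7878/125 kN·m ≈ -63.024000 kN·m

M(24/5) = -7878/125 kN·m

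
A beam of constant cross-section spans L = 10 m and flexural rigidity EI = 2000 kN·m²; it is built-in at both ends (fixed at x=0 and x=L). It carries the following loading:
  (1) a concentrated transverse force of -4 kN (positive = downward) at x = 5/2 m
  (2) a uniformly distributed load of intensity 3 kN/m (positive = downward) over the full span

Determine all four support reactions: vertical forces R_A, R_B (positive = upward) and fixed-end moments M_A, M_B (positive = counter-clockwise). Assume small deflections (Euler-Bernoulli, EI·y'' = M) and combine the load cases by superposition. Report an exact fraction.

Load 1 — point force P=-4 kN at a=5/2 m (b=L-a=15/2):
  R_A = Pb²(3a+b)/L³ = (-4)·(15/2)²·(3·(5/2)+(15/2))/10³ = -27/8 kN
  M_A = Pab²/L² = (-4)·(5/2)·(15/2)²/10² = -45/8 kN·m
  R_B = Pa²(a+3b)/L³ = (-4)·(5/2)²·((5/2)+3·(15/2))/10³ = -5/8 kN
  M_B = -Pa²b/L² = -(-4)·(5/2)²·(15/2)/10² = 15/8 kN·m
Load 2 — uniform load w=3 kN/m over full span:
  R_A = wL/2 = 3·10/2 = 15 kN
  M_A = wL²/12 = 3·10²/12 = 25 kN·m
  R_B = wL/2 = 3·10/2 = 15 kN
  M_B = -wL²/12 = -3·10²/12 = -25 kN·m
Superposition: R_A = 93/8 kN, M_A = 155/8 kN·m, R_B = 115/8 kN, M_B = -185/8 kN·m

R_A = 93/8 kN, M_A = 155/8 kN·m, R_B = 115/8 kN, M_B = -185/8 kN·m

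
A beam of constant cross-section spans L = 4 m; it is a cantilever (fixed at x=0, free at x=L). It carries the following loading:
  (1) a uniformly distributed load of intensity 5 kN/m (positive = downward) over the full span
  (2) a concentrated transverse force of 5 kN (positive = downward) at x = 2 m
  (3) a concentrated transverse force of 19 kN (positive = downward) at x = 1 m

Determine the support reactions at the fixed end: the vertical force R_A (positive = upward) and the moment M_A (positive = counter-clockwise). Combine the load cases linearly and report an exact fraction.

Load 1 — uniform load w=5 kN/m over full span:
  R_A = wL = 5·4 = 20 kN
  M_A = wL²/2 = 5·4²/2 = 40 kN·m
Load 2 — point force P=5 kN at a=2 m (b=L-a=2):
  R_A = P = 5 kN
  M_A = Pa = 5·2 = 10 kN·m
Load 3 — point force P=19 kN at a=1 m (b=L-a=3):
  R_A = P = 19 kN
  M_A = Pa = 19·1 = 19 kN·m
Superposition: R_A = 44 kN, M_A = 69 kN·m

R_A = 44 kN, M_A = 69 kN·m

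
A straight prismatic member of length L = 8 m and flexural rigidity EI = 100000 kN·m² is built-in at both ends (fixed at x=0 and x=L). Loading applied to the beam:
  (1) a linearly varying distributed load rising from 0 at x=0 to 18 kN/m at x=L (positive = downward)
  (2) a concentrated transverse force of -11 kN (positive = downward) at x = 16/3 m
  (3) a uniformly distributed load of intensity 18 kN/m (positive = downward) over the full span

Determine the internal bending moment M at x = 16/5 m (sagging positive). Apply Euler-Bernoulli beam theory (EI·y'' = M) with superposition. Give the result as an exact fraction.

M(16/5) = 195968/3375 kN·m

Load 1 — triangular load w₀=18 kN/m (0→w₀ over full span):
  M_1 = 3w₀Lx/20 - w₀L²/30 - w₀x³/(6L) = 3·18·8·(16/5)/20 - 18·8²/30 - 18·(16/5)³/(6·8) = 2304/125 kN·m
Load 2 — point force P=-11 kN at a=16/3 m (b=L-a=8/3):
  M_2 = Pb²(3a+b)x/L³ - Pab²/L²  [x≤a] = (-11)·(8/3)²·(3·(16/3)+(8/3))·(16/5)/8³ - (-11)·(16/3)·(8/3)²/8² = -352/135 kN·m
Load 3 — uniform load w=18 kN/m over full span:
  M_3 = wLx/2 - wL²/12 - wx²/2 = 18·8·(16/5)/2 - 18·8²/12 - 18·(16/5)²/2 = 1056/25 kN·m
Superposition: M = Σ M_i = 195968/3375 kN·m ≈ 58.064593 kN·m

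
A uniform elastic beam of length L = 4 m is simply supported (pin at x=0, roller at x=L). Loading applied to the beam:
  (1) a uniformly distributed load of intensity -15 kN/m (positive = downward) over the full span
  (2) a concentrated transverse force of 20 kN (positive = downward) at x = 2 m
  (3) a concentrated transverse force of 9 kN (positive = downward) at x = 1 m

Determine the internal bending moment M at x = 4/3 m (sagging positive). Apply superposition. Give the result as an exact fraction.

Load 1 — uniform load w=-15 kN/m over full span:
  M_1 = wx(L-x)/2 = (-15)·(4/3)·(4-(4/3))/2 = -80/3 kN·m
Load 2 — point force P=20 kN at a=2 m (b=L-a=2):
  M_2 = Pbx/L  [x≤a] = 20·2·(4/3)/4 = 40/3 kN·m
Load 3 — point force P=9 kN at a=1 m (b=L-a=3):
  M_3 = Pa(L-x)/L  [x>a] = 9·1·(4-(4/3))/4 = 6 kN·m
Superposition: M = Σ M_i = -22/3 kN·m ≈ -7.333333 kN·m

M(4/3) = -22/3 kN·m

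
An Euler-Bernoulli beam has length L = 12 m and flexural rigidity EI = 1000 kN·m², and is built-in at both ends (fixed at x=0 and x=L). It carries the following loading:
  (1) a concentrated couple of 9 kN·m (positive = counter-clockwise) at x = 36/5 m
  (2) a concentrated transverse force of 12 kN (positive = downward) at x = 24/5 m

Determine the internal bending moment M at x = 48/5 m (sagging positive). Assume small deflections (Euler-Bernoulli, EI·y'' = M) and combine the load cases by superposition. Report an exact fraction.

Load 1 — applied couple M₀=9 kN·m at a=36/5 m (b=L-a=24/5):
  M_1 = R_Ax - M_A - M₀  [x>a] with R_A=27/25, M_A=72/25 = (27/25)·(48/5) - (72/25) - 9 = -189/125 kN·m
Load 2 — point force P=12 kN at a=24/5 m (b=L-a=36/5):
  M_2 = Pa²(a+3b)(L-x)/L³ - Pa²b/L²  [x>a] = 12·(24/5)²·((24/5)+3·(36/5))·(12-(48/5))/12³ - 12·(24/5)²·(36/5)/12² = -2304/625 kN·m
Superposition: M = Σ M_i = -3249/625 kN·m ≈ -5.198400 kN·m

M(48/5) = -3249/625 kN·m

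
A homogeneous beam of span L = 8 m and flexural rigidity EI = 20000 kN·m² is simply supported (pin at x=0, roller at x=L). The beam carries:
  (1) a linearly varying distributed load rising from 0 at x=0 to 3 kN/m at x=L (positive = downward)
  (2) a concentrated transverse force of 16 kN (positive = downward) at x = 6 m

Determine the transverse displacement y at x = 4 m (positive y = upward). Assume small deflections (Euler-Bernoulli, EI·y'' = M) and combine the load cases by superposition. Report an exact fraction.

y(4) = -37/3750 m

Load 1 — triangular load w₀=3 kN/m (0→w₀ over full span):
  y_1 = -w₀x(7L⁴-10L²x²+3x⁴)/(360LEI) = -3·4·(7·8⁴-10·8²·4²+3·4⁴)/(360·8·20000) = -1/250 m
Load 2 — point force P=16 kN at a=6 m (b=L-a=2):
  y_2 = -Pbx(L²-b²-x²)/(6LEI)  [x≤a] = -16·2·4·(8²-2²-4²)/(6·8·20000) = -11/1875 m
Superposition: y = Σ y_i = -37/3750 m ≈ -0.009867 m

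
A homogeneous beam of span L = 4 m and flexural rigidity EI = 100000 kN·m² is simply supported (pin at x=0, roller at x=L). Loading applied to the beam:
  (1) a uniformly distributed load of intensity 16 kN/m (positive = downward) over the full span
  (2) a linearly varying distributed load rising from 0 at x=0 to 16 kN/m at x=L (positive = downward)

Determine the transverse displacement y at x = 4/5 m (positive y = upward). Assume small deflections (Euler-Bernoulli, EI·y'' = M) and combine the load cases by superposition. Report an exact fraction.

Load 1 — uniform load w=16 kN/m over full span:
  y_1 = -wx(L³-2Lx²+x³)/(24EI) = -16·(4/5)·(4³-2·4·(4/5)²+(4/5)³)/(24·100000) = -1856/5859375 m
Load 2 — triangular load w₀=16 kN/m (0→w₀ over full span):
  y_2 = -w₀x(7L⁴-10L²x²+3x⁴)/(360LEI) = -16·(4/5)·(7·4⁴-10·4²·(4/5)²+3·(4/5)⁴)/(360·4·100000) = -22016/146484375 m
Superposition: y = Σ y_i = -68416/146484375 m ≈ -0.000467 m

y(4/5) = -68416/146484375 m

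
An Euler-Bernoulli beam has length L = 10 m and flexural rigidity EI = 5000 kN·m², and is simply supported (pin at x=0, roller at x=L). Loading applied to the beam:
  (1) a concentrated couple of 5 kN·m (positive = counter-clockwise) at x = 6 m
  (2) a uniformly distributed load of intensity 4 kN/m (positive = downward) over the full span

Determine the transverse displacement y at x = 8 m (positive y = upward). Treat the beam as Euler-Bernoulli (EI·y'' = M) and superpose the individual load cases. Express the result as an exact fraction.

y(8) = -467/7500 m

Load 1 — applied couple M₀=5 kN·m at a=6 m (b=L-a=4):
  y_1 = (M₀x³/(6L)-M₀(x-a)²/2+C₁x)/EI  [x>a] with C₁=M₀(3b²-L²)/(6L)=-13/3 = (5·8³/(6·10)-5·(8-6)²/2+(-13/3)·8)/5000 = -1/2500 m
Load 2 — uniform load w=4 kN/m over full span:
  y_2 = -wx(L³-2Lx²+x³)/(24EI) = -4·8·(10³-2·10·8²+8³)/(24·5000) = -116/1875 m
Superposition: y = Σ y_i = -467/7500 m ≈ -0.062267 m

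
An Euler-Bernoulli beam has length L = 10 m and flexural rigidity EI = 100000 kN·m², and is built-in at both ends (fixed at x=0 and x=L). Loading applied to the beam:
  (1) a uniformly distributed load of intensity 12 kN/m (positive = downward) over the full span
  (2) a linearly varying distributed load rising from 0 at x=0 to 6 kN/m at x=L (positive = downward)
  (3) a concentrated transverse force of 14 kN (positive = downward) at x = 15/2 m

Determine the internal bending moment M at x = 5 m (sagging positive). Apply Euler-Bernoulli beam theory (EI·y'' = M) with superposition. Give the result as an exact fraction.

M(5) = 535/8 kN·m

Load 1 — uniform load w=12 kN/m over full span:
  M_1 = wLx/2 - wL²/12 - wx²/2 = 12·10·5/2 - 12·10²/12 - 12·5²/2 = 50 kN·m
Load 2 — triangular load w₀=6 kN/m (0→w₀ over full span):
  M_2 = 3w₀Lx/20 - w₀L²/30 - w₀x³/(6L) = 3·6·10·5/20 - 6·10²/30 - 6·5³/(6·10) = 25/2 kN·m
Load 3 — point force P=14 kN at a=15/2 m (b=L-a=5/2):
  M_3 = Pb²(3a+b)x/L³ - Pab²/L²  [x≤a] = 14·(5/2)²·(3·(15/2)+(5/2))·5/10³ - 14·(15/2)·(5/2)²/10² = 35/8 kN·m
Superposition: M = Σ M_i = 535/8 kN·m ≈ 66.875000 kN·m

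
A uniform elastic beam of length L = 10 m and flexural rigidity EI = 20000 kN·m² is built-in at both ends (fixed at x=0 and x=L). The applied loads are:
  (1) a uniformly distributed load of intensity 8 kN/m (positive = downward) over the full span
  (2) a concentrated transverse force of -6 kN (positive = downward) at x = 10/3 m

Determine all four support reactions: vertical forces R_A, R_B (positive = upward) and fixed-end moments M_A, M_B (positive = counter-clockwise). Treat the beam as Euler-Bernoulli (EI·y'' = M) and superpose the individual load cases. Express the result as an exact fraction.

Load 1 — uniform load w=8 kN/m over full span:
  R_A = wL/2 = 8·10/2 = 40 kN
  M_A = wL²/12 = 8·10²/12 = 200/3 kN·m
  R_B = wL/2 = 8·10/2 = 40 kN
  M_B = -wL²/12 = -8·10²/12 = -200/3 kN·m
Load 2 — point force P=-6 kN at a=10/3 m (b=L-a=20/3):
  R_A = Pb²(3a+b)/L³ = (-6)·(20/3)²·(3·(10/3)+(20/3))/10³ = -40/9 kN
  M_A = Pab²/L² = (-6)·(10/3)·(20/3)²/10² = -80/9 kN·m
  R_B = Pa²(a+3b)/L³ = (-6)·(10/3)²·((10/3)+3·(20/3))/10³ = -14/9 kN
  M_B = -Pa²b/L² = -(-6)·(10/3)²·(20/3)/10² = 40/9 kN·m
Superposition: R_A = 320/9 kN, M_A = 520/9 kN·m, R_B = 346/9 kN, M_B = -560/9 kN·m

R_A = 320/9 kN, M_A = 520/9 kN·m, R_B = 346/9 kN, M_B = -560/9 kN·m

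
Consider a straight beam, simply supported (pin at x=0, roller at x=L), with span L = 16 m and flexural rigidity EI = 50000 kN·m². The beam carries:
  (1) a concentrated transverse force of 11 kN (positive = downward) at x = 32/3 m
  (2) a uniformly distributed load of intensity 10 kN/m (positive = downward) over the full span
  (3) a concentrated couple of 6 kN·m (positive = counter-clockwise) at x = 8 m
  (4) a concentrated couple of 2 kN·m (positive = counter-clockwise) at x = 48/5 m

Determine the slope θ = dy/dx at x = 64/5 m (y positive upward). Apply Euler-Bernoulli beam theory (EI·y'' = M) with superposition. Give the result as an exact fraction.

Load 1 — point force P=11 kN at a=32/3 m (b=L-a=16/3):
  θ_1 = -Pa(2L²-6Lx+3x²+a²)/(6LEI)  [x>a] = -11·(32/3)·(2·16²-6·16·(64/5)+3·(64/5)²+(32/3)²)/(6·16·50000) = 17248/6328125 rad
Load 2 — uniform load w=10 kN/m over full span:
  θ_2 = -w(L³-6Lx²+4x³)/(24EI) = -10·(16³-6·16·(64/5)²+4·(64/5)³)/(24·50000) = 2112/78125 rad
Load 3 — applied couple M₀=6 kN·m at a=8 m (b=L-a=8):
  θ_3 = (M₀x²/(2L)-M₀(x-a)+C₁)/EI  [x>a] with C₁=M₀(3b²-L²)/(6L)=-4 = (6·(64/5)²/(2·16)-6·((64/5)-8)+(-4))/50000 = -13/312500 rad
Load 4 — applied couple M₀=2 kN·m at a=48/5 m (b=L-a=32/5):
  θ_4 = (M₀x²/(2L)-M₀(x-a)+C₁)/EI  [x>a] with C₁=M₀(3b²-L²)/(6L)=-208/75 = (2·(64/5)²/(2·16)-2·((64/5)-(48/5))+(-208/75))/50000 = 1/46875 rad
Superposition: θ = Σ θ_i = 752767/25312500 rad ≈ 0.029739 rad

θ(64/5) = 752767/25312500 rad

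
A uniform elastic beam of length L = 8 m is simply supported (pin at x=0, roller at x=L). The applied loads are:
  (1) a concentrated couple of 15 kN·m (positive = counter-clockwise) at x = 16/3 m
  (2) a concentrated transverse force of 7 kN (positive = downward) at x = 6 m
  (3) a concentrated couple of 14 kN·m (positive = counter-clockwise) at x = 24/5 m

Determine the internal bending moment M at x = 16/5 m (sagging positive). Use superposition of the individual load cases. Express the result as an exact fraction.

M(16/5) = 86/5 kN·m

Load 1 — applied couple M₀=15 kN·m at a=16/3 m (b=L-a=8/3):
  M_1 = M₀x/L  [x≤a] = 15·(16/5)/8 = 6 kN·m
Load 2 — point force P=7 kN at a=6 m (b=L-a=2):
  M_2 = Pbx/L  [x≤a] = 7·2·(16/5)/8 = 28/5 kN·m
Load 3 — applied couple M₀=14 kN·m at a=24/5 m (b=L-a=16/5):
  M_3 = M₀x/L  [x≤a] = 14·(16/5)/8 = 28/5 kN·m
Superposition: M = Σ M_i = 86/5 kN·m ≈ 17.200000 kN·m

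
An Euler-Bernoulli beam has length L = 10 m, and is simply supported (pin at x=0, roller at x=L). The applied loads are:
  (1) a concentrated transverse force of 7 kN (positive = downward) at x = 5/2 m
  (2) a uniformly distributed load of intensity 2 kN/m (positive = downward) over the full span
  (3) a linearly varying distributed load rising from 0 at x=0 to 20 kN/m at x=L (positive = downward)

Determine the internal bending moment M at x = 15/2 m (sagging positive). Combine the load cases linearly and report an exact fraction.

M(15/2) = 265/2 kN·m

Load 1 — point force P=7 kN at a=5/2 m (b=L-a=15/2):
  M_1 = Pa(L-x)/L  [x>a] = 7·(5/2)·(10-(15/2))/10 = 35/8 kN·m
Load 2 — uniform load w=2 kN/m over full span:
  M_2 = wx(L-x)/2 = 2·(15/2)·(10-(15/2))/2 = 75/4 kN·m
Load 3 — triangular load w₀=20 kN/m (0→w₀ over full span):
  M_3 = w₀Lx/6 - w₀x³/(6L) = 20·10·(15/2)/6 - 20·(15/2)³/(6·10) = 875/8 kN·m
Superposition: M = Σ M_i = 265/2 kN·m ≈ 132.500000 kN·m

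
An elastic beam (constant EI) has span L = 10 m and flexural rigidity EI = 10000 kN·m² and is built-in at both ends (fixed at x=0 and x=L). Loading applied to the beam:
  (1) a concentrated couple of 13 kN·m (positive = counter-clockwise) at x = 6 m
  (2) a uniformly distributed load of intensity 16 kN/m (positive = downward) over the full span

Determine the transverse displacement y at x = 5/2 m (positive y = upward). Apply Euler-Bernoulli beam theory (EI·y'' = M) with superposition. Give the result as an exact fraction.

y(5/2) = -97/4000 m

Load 1 — applied couple M₀=13 kN·m at a=6 m (b=L-a=4):
  y_1 = (R_Ax³/6 - M_Ax²/2)/EI  [x≤a] with R_A=234/125, M_A=104/25 = ((234/125)·(5/2)³/6 - (104/25)·(5/2)²/2)/10000 = -13/16000 m
Load 2 — uniform load w=16 kN/m over full span:
  y_2 = -wx²(L-x)²/(24EI) = -16·(5/2)²·(10-(5/2))²/(24·10000) = -3/128 m
Superposition: y = Σ y_i = -97/4000 m ≈ -0.024250 m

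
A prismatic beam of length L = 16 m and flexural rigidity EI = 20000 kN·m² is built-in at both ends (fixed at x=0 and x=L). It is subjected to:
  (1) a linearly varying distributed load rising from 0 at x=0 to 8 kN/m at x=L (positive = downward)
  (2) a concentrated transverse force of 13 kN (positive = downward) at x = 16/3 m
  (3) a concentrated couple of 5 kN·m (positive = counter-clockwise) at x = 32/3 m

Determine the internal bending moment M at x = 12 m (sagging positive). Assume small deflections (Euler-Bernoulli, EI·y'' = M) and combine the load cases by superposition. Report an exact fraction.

Load 1 — triangular load w₀=8 kN/m (0→w₀ over full span):
  M_1 = 3w₀Lx/20 - w₀L²/30 - w₀x³/(6L) = 3·8·16·12/20 - 8·16²/30 - 8·12³/(6·16) = 272/15 kN·m
Load 2 — point force P=13 kN at a=16/3 m (b=L-a=32/3):
  M_2 = Pa²(a+3b)(L-x)/L³ - Pa²b/L²  [x>a] = 13·(16/3)²·((16/3)+3·(32/3))·(16-12)/16³ - 13·(16/3)²·(32/3)/16² = -52/27 kN·m
Load 3 — applied couple M₀=5 kN·m at a=32/3 m (b=L-a=16/3):
  M_3 = R_Ax - M_A - M₀  [x>a] with R_A=5/12, M_A=5/3 = (5/12)·12 - (5/3) - 5 = -5/3 kN·m
Superposition: M = Σ M_i = 1963/135 kN·m ≈ 14.540741 kN·m

M(12) = 1963/135 kN·m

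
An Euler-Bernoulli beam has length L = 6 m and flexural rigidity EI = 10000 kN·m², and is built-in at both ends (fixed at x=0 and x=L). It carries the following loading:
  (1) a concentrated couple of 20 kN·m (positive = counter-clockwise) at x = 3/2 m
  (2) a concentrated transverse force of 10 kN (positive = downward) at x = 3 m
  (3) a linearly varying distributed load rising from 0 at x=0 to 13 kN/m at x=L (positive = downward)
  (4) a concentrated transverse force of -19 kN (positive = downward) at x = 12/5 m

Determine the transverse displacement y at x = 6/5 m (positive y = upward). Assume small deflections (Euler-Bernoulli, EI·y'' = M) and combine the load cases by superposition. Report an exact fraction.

Load 1 — applied couple M₀=20 kN·m at a=3/2 m (b=L-a=9/2):
  y_1 = (R_Ax³/6 - M_Ax²/2)/EI  [x≤a] with R_A=15/4, M_A=-15/4 = ((15/4)·(6/5)³/6 - (-15/4)·(6/5)²/2)/10000 = 189/500000 m
Load 2 — point force P=10 kN at a=3 m (b=L-a=3):
  y_2 = -Pb²x²(3aL-(3a+b)x)/(6L³EI)  [x≤a] = -10·3²·(6/5)²·(3·3·6-(3·3+3)·(6/5))/(6·6³·10000) = -99/250000 m
Load 3 — triangular load w₀=13 kN/m (0→w₀ over full span):
  y_3 = -w₀x²(L-x)²(x+2L)/(120LEI) = -13·(6/5)²·(6-(6/5))²·((6/5)+2·6)/(120·6·10000) = -7722/9765625 m
Load 4 — point force P=-19 kN at a=12/5 m (b=L-a=18/5):
  y_4 = -Pb²x²(3aL-(3a+b)x)/(6L³EI)  [x≤a] = -(-19)·(18/5)²·(6/5)²·(3·(12/5)·6-(3·(12/5)+(18/5))·(6/5))/(6·6³·10000) = 32319/39062500 m
Superposition: y = Σ y_i = 5823/312500000 m ≈ 0.000019 m

y(6/5) = 5823/312500000 m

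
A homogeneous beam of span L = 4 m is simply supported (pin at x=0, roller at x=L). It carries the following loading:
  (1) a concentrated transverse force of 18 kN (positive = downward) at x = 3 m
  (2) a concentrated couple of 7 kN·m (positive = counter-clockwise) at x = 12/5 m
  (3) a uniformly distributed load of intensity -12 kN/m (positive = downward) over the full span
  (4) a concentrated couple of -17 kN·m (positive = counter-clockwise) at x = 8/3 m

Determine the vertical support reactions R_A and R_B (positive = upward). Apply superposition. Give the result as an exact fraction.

Load 1 — point force P=18 kN at a=3 m (b=L-a=1):
  R_A = Pb/L = 18·1/4 = 9/2 kN
  R_B = Pa/L = 18·3/4 = 27/2 kN
Load 2 — applied couple M₀=7 kN·m at a=12/5 m (b=L-a=8/5):
  R_A = M₀/L = 7/4 kN
  R_B = -M₀/L = -7/4 kN
Load 3 — uniform load w=-12 kN/m over full span:
  R_A = wL/2 = (-12)·4/2 = -24 kN
  R_B = wL/2 = (-12)·4/2 = -24 kN
Load 4 — applied couple M₀=-17 kN·m at a=8/3 m (b=L-a=4/3):
  R_A = M₀/L = (-17)/4 = -17/4 kN
  R_B = -M₀/L = -(-17)/4 = 17/4 kN
Superposition: R_A = -22 kN, R_B = -8 kN

R_A = -22 kN, R_B = -8 kN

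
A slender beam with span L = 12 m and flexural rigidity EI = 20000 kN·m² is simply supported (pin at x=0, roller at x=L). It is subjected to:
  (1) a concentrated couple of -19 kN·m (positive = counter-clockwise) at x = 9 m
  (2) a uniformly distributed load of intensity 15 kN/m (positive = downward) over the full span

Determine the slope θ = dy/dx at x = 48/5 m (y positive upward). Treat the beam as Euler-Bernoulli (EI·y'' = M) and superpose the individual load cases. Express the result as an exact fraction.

Load 1 — applied couple M₀=-19 kN·m at a=9 m (b=L-a=3):
  θ_1 = (M₀x²/(2L)-M₀(x-a)+C₁)/EI  [x>a] with C₁=M₀(3b²-L²)/(6L)=247/8 = ((-19)·(48/5)²/(2·12)-(-19)·((48/5)-9)+(247/8))/20000 = -6137/4000000 rad
Load 2 — uniform load w=15 kN/m over full span:
  θ_2 = -w(L³-6Lx²+4x³)/(24EI) = -15·(12³-6·12·(48/5)²+4·(48/5)³)/(24·20000) = 2673/62500 rad
Superposition: θ = Σ θ_i = 32987/800000 rad ≈ 0.041234 rad

θ(48/5) = 32987/800000 rad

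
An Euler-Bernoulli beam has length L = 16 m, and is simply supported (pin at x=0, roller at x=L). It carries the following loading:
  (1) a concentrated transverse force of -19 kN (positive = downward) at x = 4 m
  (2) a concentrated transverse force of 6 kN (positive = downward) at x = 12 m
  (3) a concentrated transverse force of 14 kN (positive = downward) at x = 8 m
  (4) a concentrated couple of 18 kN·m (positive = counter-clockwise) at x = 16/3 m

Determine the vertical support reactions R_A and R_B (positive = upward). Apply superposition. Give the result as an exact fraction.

Load 1 — point force P=-19 kN at a=4 m (b=L-a=12):
  R_A = Pb/L = (-19)·12/16 = -57/4 kN
  R_B = Pa/L = (-19)·4/16 = -19/4 kN
Load 2 — point force P=6 kN at a=12 m (b=L-a=4):
  R_A = Pb/L = 6·4/16 = 3/2 kN
  R_B = Pa/L = 6·12/16 = 9/2 kN
Load 3 — point force P=14 kN at a=8 m (b=L-a=8):
  R_A = Pb/L = 14·8/16 = 7 kN
  R_B = Pa/L = 14·8/16 = 7 kN
Load 4 — applied couple M₀=18 kN·m at a=16/3 m (b=L-a=32/3):
  R_A = M₀/L = 18/16 = 9/8 kN
  R_B = -M₀/L = -18/16 = -9/8 kN
Superposition: R_A = -37/8 kN, R_B = 45/8 kN

R_A = -37/8 kN, R_B = 45/8 kN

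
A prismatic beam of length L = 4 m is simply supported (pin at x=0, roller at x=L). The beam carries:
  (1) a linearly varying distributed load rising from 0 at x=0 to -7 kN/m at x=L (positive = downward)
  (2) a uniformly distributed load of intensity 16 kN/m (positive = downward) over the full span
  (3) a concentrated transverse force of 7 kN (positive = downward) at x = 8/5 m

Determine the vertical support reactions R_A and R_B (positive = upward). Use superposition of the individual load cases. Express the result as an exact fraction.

Load 1 — triangular load w₀=-7 kN/m (0→w₀ over full span):
  R_A = w₀L/6 = (-7)·4/6 = -14/3 kN
  R_B = w₀L/3 = (-7)·4/3 = -28/3 kN
Load 2 — uniform load w=16 kN/m over full span:
  R_A = wL/2 = 16·4/2 = 32 kN
  R_B = wL/2 = 16·4/2 = 32 kN
Load 3 — point force P=7 kN at a=8/5 m (b=L-a=12/5):
  R_A = Pb/L = 7·(12/5)/4 = 21/5 kN
  R_B = Pa/L = 7·(8/5)/4 = 14/5 kN
Superposition: R_A = 473/15 kN, R_B = 382/15 kN

R_A = 473/15 kN, R_B = 382/15 kN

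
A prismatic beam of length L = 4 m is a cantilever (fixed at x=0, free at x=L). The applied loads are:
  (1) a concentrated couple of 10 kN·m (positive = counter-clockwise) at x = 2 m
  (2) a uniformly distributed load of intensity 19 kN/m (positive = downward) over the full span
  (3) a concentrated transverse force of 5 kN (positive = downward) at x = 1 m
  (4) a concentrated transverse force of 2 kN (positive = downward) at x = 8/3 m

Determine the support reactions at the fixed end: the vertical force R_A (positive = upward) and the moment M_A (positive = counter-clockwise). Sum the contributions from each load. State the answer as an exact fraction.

Load 1 — applied couple M₀=10 kN·m at a=2 m (b=L-a=2):
  R_A = 0 kN
  M_A = -M₀ = -10 kN·m
Load 2 — uniform load w=19 kN/m over full span:
  R_A = wL = 19·4 = 76 kN
  M_A = wL²/2 = 19·4²/2 = 152 kN·m
Load 3 — point force P=5 kN at a=1 m (b=L-a=3):
  R_A = P = 5 kN
  M_A = Pa = 5·1 = 5 kN·m
Load 4 — point force P=2 kN at a=8/3 m (b=L-a=4/3):
  R_A = P = 2 kN
  M_A = Pa = 2·(8/3) = 16/3 kN·m
Superposition: R_A = 83 kN, M_A = 457/3 kN·m

R_A = 83 kN, M_A = 457/3 kN·m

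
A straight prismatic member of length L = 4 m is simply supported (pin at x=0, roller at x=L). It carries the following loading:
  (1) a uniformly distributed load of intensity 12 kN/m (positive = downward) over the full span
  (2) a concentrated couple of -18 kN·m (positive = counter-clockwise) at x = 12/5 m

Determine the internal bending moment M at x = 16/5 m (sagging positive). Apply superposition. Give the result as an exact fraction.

M(16/5) = 474/25 kN·m

Load 1 — uniform load w=12 kN/m over full span:
  M_1 = wx(L-x)/2 = 12·(16/5)·(4-(16/5))/2 = 384/25 kN·m
Load 2 — applied couple M₀=-18 kN·m at a=12/5 m (b=L-a=8/5):
  M_2 = M₀x/L - M₀  [x>a] = (-18)·(16/5)/4 - (-18) = 18/5 kN·m
Superposition: M = Σ M_i = 474/25 kN·m ≈ 18.960000 kN·m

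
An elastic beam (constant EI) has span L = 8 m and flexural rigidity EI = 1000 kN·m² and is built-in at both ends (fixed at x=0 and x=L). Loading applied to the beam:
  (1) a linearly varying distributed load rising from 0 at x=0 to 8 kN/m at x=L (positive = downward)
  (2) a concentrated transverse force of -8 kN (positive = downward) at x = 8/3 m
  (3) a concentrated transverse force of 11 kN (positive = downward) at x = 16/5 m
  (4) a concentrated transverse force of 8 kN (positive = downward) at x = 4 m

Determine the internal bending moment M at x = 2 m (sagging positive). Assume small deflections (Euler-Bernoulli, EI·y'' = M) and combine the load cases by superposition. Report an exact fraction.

Load 1 — triangular load w₀=8 kN/m (0→w₀ over full span):
  M_1 = 3w₀Lx/20 - w₀L²/30 - w₀x³/(6L) = 3·8·8·2/20 - 8·8²/30 - 8·2³/(6·8) = 4/5 kN·m
Load 2 — point force P=-8 kN at a=8/3 m (b=L-a=16/3):
  M_2 = Pb²(3a+b)x/L³ - Pab²/L²  [x≤a] = (-8)·(16/3)²·(3·(8/3)+(16/3))·2/8³ - (-8)·(8/3)·(16/3)²/8² = -64/27 kN·m
Load 3 — point force P=11 kN at a=16/5 m (b=L-a=24/5):
  M_3 = Pb²(3a+b)x/L³ - Pab²/L²  [x≤a] = 11·(24/5)²·(3·(16/5)+(24/5))·2/8³ - 11·(16/5)·(24/5)²/8² = 198/125 kN·m
Load 4 — point force P=8 kN at a=4 m (b=L-a=4):
  M_4 = Pb²(3a+b)x/L³ - Pab²/L²  [x≤a] = 8·4²·(3·4+4)·2/8³ - 8·4·4²/8² = 0 kN·m
Superposition: M = Σ M_i = 46/3375 kN·m ≈ 0.013630 kN·m

M(2) = 46/3375 kN·m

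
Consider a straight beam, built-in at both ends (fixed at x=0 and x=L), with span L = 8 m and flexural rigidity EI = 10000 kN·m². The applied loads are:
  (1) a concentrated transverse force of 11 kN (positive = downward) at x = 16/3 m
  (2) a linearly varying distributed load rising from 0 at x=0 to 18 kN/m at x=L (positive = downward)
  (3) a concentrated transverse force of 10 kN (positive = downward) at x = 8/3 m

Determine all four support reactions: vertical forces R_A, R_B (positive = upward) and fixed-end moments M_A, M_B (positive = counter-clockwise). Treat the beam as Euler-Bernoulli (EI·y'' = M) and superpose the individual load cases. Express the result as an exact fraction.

Load 1 — point force P=11 kN at a=16/3 m (b=L-a=8/3):
  R_A = Pb²(3a+b)/L³ = 11·(8/3)²·(3·(16/3)+(8/3))/8³ = 77/27 kN
  M_A = Pab²/L² = 11·(16/3)·(8/3)²/8² = 176/27 kN·m
  R_B = Pa²(a+3b)/L³ = 11·(16/3)²·((16/3)+3·(8/3))/8³ = 220/27 kN
  M_B = -Pa²b/L² = -11·(16/3)²·(8/3)/8² = -352/27 kN·m
Load 2 — triangular load w₀=18 kN/m (0→w₀ over full span):
  R_A = 3w₀L/20 = 3·18·8/20 = 108/5 kN
  M_A = w₀L²/30 = 18·8²/30 = 192/5 kN·m
  R_B = 7w₀L/20 = 7·18·8/20 = 252/5 kN
  M_B = -w₀L²/20 = -18·8²/20 = -288/5 kN·m
Load 3 — point force P=10 kN at a=8/3 m (b=L-a=16/3):
  R_A = Pb²(3a+b)/L³ = 10·(16/3)²·(3·(8/3)+(16/3))/8³ = 200/27 kN
  M_A = Pab²/L² = 10·(8/3)·(16/3)²/8² = 320/27 kN·m
  R_B = Pa²(a+3b)/L³ = 10·(8/3)²·((8/3)+3·(16/3))/8³ = 70/27 kN
  M_B = -Pa²b/L² = -10·(8/3)²·(16/3)/8² = -160/27 kN·m
Superposition: R_A = 4301/135 kN, M_A = 7664/135 kN·m, R_B = 8254/135 kN, M_B = -10336/135 kN·m

R_A = 4301/135 kN, M_A = 7664/135 kN·m, R_B = 8254/135 kN, M_B = -10336/135 kN·m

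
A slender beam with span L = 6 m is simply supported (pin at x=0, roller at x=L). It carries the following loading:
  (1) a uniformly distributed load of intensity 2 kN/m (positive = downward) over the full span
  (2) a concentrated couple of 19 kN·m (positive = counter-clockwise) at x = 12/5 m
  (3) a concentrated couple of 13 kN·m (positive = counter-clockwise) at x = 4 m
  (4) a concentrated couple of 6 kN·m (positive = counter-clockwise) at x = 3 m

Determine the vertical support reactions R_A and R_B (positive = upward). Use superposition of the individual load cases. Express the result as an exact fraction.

Load 1 — uniform load w=2 kN/m over full span:
  R_A = wL/2 = 2·6/2 = 6 kN
  R_B = wL/2 = 2·6/2 = 6 kN
Load 2 — applied couple M₀=19 kN·m at a=12/5 m (b=L-a=18/5):
  R_A = M₀/L = 19/6 kN
  R_B = -M₀/L = -19/6 kN
Load 3 — applied couple M₀=13 kN·m at a=4 m (b=L-a=2):
  R_A = M₀/L = 13/6 kN
  R_B = -M₀/L = -13/6 kN
Load 4 — applied couple M₀=6 kN·m at a=3 m (b=L-a=3):
  R_A = M₀/L = 6/6 = 1 kN
  R_B = -M₀/L = -6/6 = -1 kN
Superposition: R_A = 37/3 kN, R_B = -1/3 kN

R_A = 37/3 kN, R_B = -1/3 kN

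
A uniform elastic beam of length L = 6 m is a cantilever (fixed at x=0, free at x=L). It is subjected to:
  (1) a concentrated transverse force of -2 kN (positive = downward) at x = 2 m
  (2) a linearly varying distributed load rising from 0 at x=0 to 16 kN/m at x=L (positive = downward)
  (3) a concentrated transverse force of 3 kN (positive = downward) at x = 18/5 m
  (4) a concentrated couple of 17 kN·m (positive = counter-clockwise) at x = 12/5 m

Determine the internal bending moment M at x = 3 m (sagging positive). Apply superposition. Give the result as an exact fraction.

M(3) = -309/5 kN·m

Load 1 — point force P=-2 kN at a=2 m (b=L-a=4):
  M_1 = 0  [x>a] = 0 kN·m
Load 2 — triangular load w₀=16 kN/m (0→w₀ over full span):
  M_2 = w₀Lx/2 - w₀L²/3 - w₀x³/(6L) = 16·6·3/2 - 16·6²/3 - 16·3³/(6·6) = -60 kN·m
Load 3 — point force P=3 kN at a=18/5 m (b=L-a=12/5):
  M_3 = -P(a-x)  [x≤a] = -3·((18/5)-3) = -9/5 kN·m
Load 4 — applied couple M₀=17 kN·m at a=12/5 m (b=L-a=18/5):
  M_4 = 0  [x>a] = 0 kN·m
Superposition: M = Σ M_i = -309/5 kN·m ≈ -61.800000 kN·m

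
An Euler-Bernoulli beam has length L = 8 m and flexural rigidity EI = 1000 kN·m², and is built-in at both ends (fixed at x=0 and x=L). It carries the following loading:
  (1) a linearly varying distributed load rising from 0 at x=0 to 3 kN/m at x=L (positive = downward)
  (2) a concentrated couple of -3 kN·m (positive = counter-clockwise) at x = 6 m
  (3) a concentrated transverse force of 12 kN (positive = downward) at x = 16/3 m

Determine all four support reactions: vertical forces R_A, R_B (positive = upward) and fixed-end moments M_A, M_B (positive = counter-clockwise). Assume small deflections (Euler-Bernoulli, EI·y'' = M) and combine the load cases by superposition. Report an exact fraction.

R_A = 18113/2880 kN, M_A = 9053/720 kN·m, R_B = 51007/2880 kN, M_B = -16747/720 kN·m

Load 1 — triangular load w₀=3 kN/m (0→w₀ over full span):
  R_A = 3w₀L/20 = 3·3·8/20 = 18/5 kN
  M_A = w₀L²/30 = 3·8²/30 = 32/5 kN·m
  R_B = 7w₀L/20 = 7·3·8/20 = 42/5 kN
  M_B = -w₀L²/20 = -3·8²/20 = -48/5 kN·m
Load 2 — applied couple M₀=-3 kN·m at a=6 m (b=L-a=2):
  R_A = 6M₀ab/L³ = 6·(-3)·6·2/8³ = -27/64 kN
  M_A = M₀b(2a-b)/L² = (-3)·2·(2·6-2)/8² = -15/16 kN·m
  R_B = -6M₀ab/L³ = -6·(-3)·6·2/8³ = 27/64 kN
  M_B = M₀a(2b-a)/L² = (-3)·6·(2·2-6)/8² = 9/16 kN·m
Load 3 — point force P=12 kN at a=16/3 m (b=L-a=8/3):
  R_A = Pb²(3a+b)/L³ = 12·(8/3)²·(3·(16/3)+(8/3))/8³ = 28/9 kN
  M_A = Pab²/L² = 12·(16/3)·(8/3)²/8² = 64/9 kN·m
  R_B = Pa²(a+3b)/L³ = 12·(16/3)²·((16/3)+3·(8/3))/8³ = 80/9 kN
  M_B = -Pa²b/L² = -12·(16/3)²·(8/3)/8² = -128/9 kN·m
Superposition: R_A = 18113/2880 kN, M_A = 9053/720 kN·m, R_B = 51007/2880 kN, M_B = -16747/720 kN·m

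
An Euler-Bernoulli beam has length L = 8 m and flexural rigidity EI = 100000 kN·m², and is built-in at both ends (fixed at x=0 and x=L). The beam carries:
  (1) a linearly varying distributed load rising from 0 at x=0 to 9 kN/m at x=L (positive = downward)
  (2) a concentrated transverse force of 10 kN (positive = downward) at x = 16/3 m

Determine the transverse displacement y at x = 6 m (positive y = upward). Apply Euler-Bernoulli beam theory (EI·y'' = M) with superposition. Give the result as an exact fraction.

y(6) = -35257/81000000 m

Load 1 — triangular load w₀=9 kN/m (0→w₀ over full span):
  y_1 = -w₀x²(L-x)²(x+2L)/(120LEI) = -9·6²·(8-6)²·(6+2·8)/(120·8·100000) = -297/1000000 m
Load 2 — point force P=10 kN at a=16/3 m (b=L-a=8/3):
  y_2 = -Pa²(L-x)²(3bL-(3b+a)(L-x))/(6L³EI)  [x>a] = -10·(16/3)²·(8-6)²·(3·(8/3)·8-(3·(8/3)+(16/3))·(8-6))/(6·8³·100000) = -7/50625 m
Superposition: y = Σ y_i = -35257/81000000 m ≈ -0.000435 m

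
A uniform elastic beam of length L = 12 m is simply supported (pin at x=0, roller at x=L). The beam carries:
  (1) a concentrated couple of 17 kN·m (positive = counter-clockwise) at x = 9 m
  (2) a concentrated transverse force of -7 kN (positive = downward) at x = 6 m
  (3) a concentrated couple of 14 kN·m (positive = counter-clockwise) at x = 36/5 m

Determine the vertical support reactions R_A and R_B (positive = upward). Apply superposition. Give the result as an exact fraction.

R_A = -11/12 kN, R_B = -73/12 kN

Load 1 — applied couple M₀=17 kN·m at a=9 m (b=L-a=3):
  R_A = M₀/L = 17/12 kN
  R_B = -M₀/L = -17/12 kN
Load 2 — point force P=-7 kN at a=6 m (b=L-a=6):
  R_A = Pb/L = (-7)·6/12 = -7/2 kN
  R_B = Pa/L = (-7)·6/12 = -7/2 kN
Load 3 — applied couple M₀=14 kN·m at a=36/5 m (b=L-a=24/5):
  R_A = M₀/L = 14/12 = 7/6 kN
  R_B = -M₀/L = -14/12 = -7/6 kN
Superposition: R_A = -11/12 kN, R_B = -73/12 kN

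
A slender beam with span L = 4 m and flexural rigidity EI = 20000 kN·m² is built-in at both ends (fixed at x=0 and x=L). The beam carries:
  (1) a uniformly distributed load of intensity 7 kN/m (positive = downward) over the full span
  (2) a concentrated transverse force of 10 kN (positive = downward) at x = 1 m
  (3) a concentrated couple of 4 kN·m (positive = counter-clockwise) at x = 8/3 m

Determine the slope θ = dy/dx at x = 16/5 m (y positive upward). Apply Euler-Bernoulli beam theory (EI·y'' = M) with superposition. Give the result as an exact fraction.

Load 1 — uniform load w=7 kN/m over full span:
  θ_1 = -wx(L-x)(L-2x)/(12EI) = -7·(16/5)·(4-(16/5))·(4-2·(16/5))/(12·20000) = 14/78125 rad
Load 2 — point force P=10 kN at a=1 m (b=L-a=3):
  θ_2 = Pa²(L-x)(2bL-(3b+a)(L-x))/(2L³EI)  [x>a] = 10·1²·(4-(16/5))·(2·3·4-(3·3+1)·(4-(16/5)))/(2·4³·20000) = 1/20000 rad
Load 3 — applied couple M₀=4 kN·m at a=8/3 m (b=L-a=4/3):
  θ_3 = (R_Ax²/2 - M_Ax - M₀(x-a))/EI  [x>a] with R_A=4/3, M_A=4/3 = ((4/3)·(16/5)²/2 - (4/3)·(16/5) - 4·((16/5)-(8/3)))/20000 = 1/46875 rad
Superposition: θ = Σ θ_i = 1879/7500000 rad ≈ 0.000251 rad

θ(16/5) = 1879/7500000 rad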